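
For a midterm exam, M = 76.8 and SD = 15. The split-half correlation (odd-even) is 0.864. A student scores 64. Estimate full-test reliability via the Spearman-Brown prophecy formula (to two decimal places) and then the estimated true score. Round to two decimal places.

Spearman-Brown: ρ = 2r/(1 + r) = 2(0.864)/(1 + 0.864) = 1.7280/1.864 = 0.9270 → 0.93
Kelley's formula gives T̂ = 0.93·64 + 0.07·76.8 = 59.52 + 5.376 = 64.896.

64.90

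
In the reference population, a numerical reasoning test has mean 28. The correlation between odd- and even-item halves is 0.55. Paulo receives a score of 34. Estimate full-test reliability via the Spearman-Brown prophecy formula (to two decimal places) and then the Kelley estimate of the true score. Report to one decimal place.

Spearman-Brown: ρ = 2r/(1 + r) = 2(0.55)/(1 + 0.55) = 1.100/1.55 = 0.7097 → 0.71
Weight the observed score by reliability and the mean by (1 − reliability): T̂ = 0.71·34 + 0.29·28 = 24.14 + 8.12 = 32.26.

32.3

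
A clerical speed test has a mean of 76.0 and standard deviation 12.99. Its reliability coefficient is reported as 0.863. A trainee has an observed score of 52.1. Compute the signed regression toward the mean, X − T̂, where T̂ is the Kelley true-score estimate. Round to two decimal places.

Regress the observed score toward the mean by the unreliability: T̂ = 0.863·52.1 + 0.137·76.0 = 44.9623 + 10.4120 = 55.3743.
X − T̂ = 52.1 − 55.374 = -3.274 → -3.27

-3.27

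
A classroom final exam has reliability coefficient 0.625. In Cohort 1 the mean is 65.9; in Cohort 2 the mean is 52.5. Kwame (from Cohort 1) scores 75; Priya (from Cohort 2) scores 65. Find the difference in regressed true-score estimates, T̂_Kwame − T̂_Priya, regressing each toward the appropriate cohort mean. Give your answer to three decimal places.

T̂_Kwame = 0.625(75) + 0.375(65.9) = 71.58750
T̂_Priya = 0.625(65) + 0.375(52.5) = 60.31250
Difference = 71.58750 − 60.31250 = 11.27500

11.275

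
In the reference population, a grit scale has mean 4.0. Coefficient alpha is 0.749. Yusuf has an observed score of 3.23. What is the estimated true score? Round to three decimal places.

3.423

T̂ = ρX + (1 − ρ)μ
  = 0.749 × 3.23 + 0.251 × 4.0
  = 2.41927 + 1.0040
  = 3.4233
  ≈ 3.423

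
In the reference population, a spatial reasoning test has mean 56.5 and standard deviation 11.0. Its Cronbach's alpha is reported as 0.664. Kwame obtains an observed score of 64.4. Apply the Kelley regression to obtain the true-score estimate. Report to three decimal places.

61.746

T̂ = 0.664(64.4) + 0.336(56.5) = 42.7616 + 18.9840 = 61.7456 → 61.746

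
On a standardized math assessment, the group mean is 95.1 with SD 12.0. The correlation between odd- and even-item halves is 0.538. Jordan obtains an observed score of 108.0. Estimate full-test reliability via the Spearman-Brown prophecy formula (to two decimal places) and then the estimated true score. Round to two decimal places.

Spearman-Brown: ρ = 2r/(1 + r) = 2(0.538)/(1 + 0.538) = 1.0760/1.538 = 0.6996 → 0.70
Weight the observed score by reliability and the mean by (1 − reliability): T̂ = 0.70·108.0 + 0.30·95.1 = 75.600 + 28.530 = 104.130.

104.13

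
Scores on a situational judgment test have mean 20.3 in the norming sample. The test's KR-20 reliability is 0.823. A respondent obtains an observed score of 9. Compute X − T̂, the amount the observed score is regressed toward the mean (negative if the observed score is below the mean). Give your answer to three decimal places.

-2.000

T̂ = 0.823(9) + 0.177(20.3) = 7.407 + 3.5931 = 11.00010 → 11.0001
X − T̂ = 9 − 11.0001 = -2.0001 → -2.000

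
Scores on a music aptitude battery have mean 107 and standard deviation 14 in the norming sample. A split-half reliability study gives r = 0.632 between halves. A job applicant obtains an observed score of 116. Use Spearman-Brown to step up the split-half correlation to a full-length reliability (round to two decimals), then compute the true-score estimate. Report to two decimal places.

Spearman-Brown: ρ = 2r/(1 + r) = 2(0.632)/(1 + 0.632) = 1.2640/1.632 = 0.7745 → 0.77
Weight the observed score by reliability and the mean by (1 − reliability): T̂ = 0.77·116 + 0.23·107 = 89.32 + 24.61 = 113.930.

113.93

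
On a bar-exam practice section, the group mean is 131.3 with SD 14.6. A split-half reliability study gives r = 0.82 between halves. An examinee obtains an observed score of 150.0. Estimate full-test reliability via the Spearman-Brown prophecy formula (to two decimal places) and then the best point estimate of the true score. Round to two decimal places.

148.13

Spearman-Brown: ρ = 2r/(1 + r) = 2(0.82)/(1 + 0.82) = 1.640/1.82 = 0.9011 → 0.90
T̂ = ρX + (1 − ρ)μ
  = 0.90 × 150.0 + 0.10 × 131.3
  = 135.000 + 13.130
  = 148.130
  ≈ 148.13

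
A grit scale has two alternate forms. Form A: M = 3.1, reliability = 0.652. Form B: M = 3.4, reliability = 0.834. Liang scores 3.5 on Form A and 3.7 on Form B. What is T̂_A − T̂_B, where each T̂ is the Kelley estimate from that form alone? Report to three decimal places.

-0.289

T̂_A = 0.652(3.5) + 0.348(3.1) = 3.36080
T̂_B = 0.834(3.7) + 0.166(3.4) = 3.65020
T̂_A − T̂_B = -0.28940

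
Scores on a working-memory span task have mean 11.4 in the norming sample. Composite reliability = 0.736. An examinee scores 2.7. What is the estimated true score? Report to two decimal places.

5.00

Regress the observed score toward the mean by the unreliability: T̂ = 0.736·2.7 + 0.264·11.4 = 1.9872 + 3.0096 = 4.997.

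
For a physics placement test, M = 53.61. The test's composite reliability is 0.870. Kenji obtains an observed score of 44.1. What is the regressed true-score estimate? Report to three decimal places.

45.336

T̂ = ρX + (1 − ρ)μ
  = 0.870 × 44.1 + 0.130 × 53.61
  = 38.3670 + 6.96930
  = 45.3363
  ≈ 45.336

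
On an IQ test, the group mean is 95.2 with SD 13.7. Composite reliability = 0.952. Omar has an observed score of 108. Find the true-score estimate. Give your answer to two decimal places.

T̂ = ρX + (1 − ρ)μ
  = 0.952 × 108 + 0.048 × 95.2
  = 102.816 + 4.5696
  = 107.386
  ≈ 107.39

107.39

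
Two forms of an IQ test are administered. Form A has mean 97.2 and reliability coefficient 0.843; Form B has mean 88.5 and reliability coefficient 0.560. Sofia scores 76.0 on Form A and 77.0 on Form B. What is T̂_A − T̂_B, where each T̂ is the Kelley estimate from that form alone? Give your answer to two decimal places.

-2.73

T̂_A = 0.843(76.0) + 0.157(97.2) = 79.3284
T̂_B = 0.560(77.0) + 0.440(88.5) = 82.0600
T̂_A − T̂_B = -2.7316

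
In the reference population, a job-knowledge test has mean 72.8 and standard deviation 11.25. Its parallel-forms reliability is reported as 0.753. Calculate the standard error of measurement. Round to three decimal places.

5.591

SEM = SD · √(1 − ρ) = 11.25 × √0.247 = 11.25 × 0.4970 = 5.5911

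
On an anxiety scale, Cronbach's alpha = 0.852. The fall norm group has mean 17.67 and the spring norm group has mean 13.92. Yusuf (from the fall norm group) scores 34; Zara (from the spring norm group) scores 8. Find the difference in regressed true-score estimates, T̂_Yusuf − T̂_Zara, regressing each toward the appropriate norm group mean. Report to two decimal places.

22.71

T̂_Yusuf = 0.852(34) + 0.148(17.67) = 31.5832
T̂_Zara = 0.852(8) + 0.148(13.92) = 8.8762
Difference = 31.5832 − 8.8762 = 22.7070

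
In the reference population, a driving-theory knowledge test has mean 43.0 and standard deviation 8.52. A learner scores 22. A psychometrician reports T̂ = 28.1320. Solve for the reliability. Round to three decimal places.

0.708

T̂ = ρX + (1 − ρ)μ  ⇒  T̂ − μ = ρ(X − μ)
ρ = (T̂ − μ)/(X − μ) = (28.1320 − 43.0) / (22 − 43.0) = -14.8680 / -21.0 = 0.70800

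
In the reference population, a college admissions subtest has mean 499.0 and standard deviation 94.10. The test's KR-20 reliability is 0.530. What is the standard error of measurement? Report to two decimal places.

SEM = SD · √(1 − ρ) = 94.10 × √0.470 = 94.10 × 0.6856 = 64.512

64.51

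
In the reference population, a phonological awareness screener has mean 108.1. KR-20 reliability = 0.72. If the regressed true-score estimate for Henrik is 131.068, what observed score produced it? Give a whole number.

140

T̂ = ρX + (1 − ρ)μ  ⇒  X = (T̂ − (1 − ρ)μ) / ρ
X = (131.068 − 0.28 × 108.1) / 0.72 = (131.068 − 30.268) / 0.72 = 100.800 / 0.72 = 140.00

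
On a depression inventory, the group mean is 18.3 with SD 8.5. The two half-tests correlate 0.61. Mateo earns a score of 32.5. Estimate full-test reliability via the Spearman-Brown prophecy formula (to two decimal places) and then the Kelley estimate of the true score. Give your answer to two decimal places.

Spearman-Brown: ρ = 2r/(1 + r) = 2(0.61)/(1 + 0.61) = 1.220/1.61 = 0.7578 → 0.76
T̂ = ρX + (1 − ρ)μ
  = 0.76 × 32.5 + 0.24 × 18.3
  = 24.700 + 4.392
  = 29.092
  ≈ 29.09

29.09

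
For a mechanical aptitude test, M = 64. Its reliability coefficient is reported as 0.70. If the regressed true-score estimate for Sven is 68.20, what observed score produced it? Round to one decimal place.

T̂ = ρX + (1 − ρ)μ  ⇒  X = (T̂ − (1 − ρ)μ) / ρ
X = (68.20 − 0.30 × 64) / 0.70 = (68.20 − 19.20) / 0.70 = 49.00 / 0.70 = 70.000

70.0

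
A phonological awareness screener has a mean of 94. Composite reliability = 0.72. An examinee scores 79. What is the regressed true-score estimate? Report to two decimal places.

T̂ = ρX + (1 − ρ)μ
  = 0.72 × 79 + 0.28 × 94
  = 56.88 + 26.32
  = 83.200
  ≈ 83.20

83.20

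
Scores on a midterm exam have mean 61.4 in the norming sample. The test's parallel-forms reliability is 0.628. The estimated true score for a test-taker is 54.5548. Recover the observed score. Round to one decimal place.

50.5

T̂ = ρX + (1 − ρ)μ  ⇒  X = (T̂ − (1 − ρ)μ) / ρ
X = (54.5548 − 0.372 × 61.4) / 0.628 = (54.5548 − 22.8408) / 0.628 = 31.7140 / 0.628 = 50.500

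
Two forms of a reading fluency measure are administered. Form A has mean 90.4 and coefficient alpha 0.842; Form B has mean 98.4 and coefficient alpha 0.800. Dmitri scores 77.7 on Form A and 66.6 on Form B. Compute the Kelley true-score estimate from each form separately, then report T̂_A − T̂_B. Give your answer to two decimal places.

T̂_A = 0.842(77.7) + 0.158(90.4) = 79.7066
T̂_B = 0.800(66.6) + 0.200(98.4) = 72.9600
T̂_A − T̂_B = 6.7466

6.75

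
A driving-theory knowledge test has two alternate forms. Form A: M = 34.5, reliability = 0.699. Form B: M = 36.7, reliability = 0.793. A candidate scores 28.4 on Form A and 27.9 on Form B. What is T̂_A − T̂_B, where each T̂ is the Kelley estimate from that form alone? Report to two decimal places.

0.51

T̂_A = 0.699(28.4) + 0.301(34.5) = 30.2361
T̂_B = 0.793(27.9) + 0.207(36.7) = 29.7216
T̂_A − T̂_B = 0.5145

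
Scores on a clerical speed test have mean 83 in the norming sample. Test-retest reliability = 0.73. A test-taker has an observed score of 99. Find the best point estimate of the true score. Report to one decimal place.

Regress the observed score toward the mean by the unreliability: T̂ = 0.73·99 + 0.27·83 = 72.27 + 22.41 = 94.68.

94.7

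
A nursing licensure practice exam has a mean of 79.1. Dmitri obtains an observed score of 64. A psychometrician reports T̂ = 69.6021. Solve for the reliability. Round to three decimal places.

0.629

T̂ = ρX + (1 − ρ)μ  ⇒  T̂ − μ = ρ(X − μ)
ρ = (T̂ − μ)/(X − μ) = (69.6021 − 79.1) / (64 − 79.1) = -9.4979 / -15.1 = 0.62900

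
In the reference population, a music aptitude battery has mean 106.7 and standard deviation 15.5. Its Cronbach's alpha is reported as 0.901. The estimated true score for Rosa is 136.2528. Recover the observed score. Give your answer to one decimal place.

139.5

T̂ = ρX + (1 − ρ)μ  ⇒  X = (T̂ − (1 − ρ)μ) / ρ
X = (136.2528 − 0.099 × 106.7) / 0.901 = (136.2528 − 10.5633) / 0.901 = 125.6895 / 0.901 = 139.500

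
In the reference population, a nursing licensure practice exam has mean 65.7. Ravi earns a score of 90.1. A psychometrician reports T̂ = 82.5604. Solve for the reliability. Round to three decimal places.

0.691

T̂ = ρX + (1 − ρ)μ  ⇒  T̂ − μ = ρ(X − μ)
ρ = (T̂ − μ)/(X − μ) = (82.5604 − 65.7) / (90.1 − 65.7) = 16.8604 / 24.4 = 0.69100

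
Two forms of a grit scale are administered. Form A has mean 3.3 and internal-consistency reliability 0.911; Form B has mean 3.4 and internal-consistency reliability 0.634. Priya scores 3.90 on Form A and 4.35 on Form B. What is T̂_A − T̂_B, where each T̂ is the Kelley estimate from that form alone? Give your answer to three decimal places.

-0.156

T̂_A = 0.911(3.90) + 0.089(3.3) = 3.84660
T̂_B = 0.634(4.35) + 0.366(3.4) = 4.00230
T̂_A − T̂_B = -0.15570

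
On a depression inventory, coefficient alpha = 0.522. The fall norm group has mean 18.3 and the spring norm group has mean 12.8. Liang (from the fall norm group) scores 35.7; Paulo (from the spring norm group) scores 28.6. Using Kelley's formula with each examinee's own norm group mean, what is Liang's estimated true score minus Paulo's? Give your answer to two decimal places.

6.34

T̂_Liang = 0.522(35.7) + 0.478(18.3) = 27.3828
T̂_Paulo = 0.522(28.6) + 0.478(12.8) = 21.0476
Difference = 27.3828 − 21.0476 = 6.3352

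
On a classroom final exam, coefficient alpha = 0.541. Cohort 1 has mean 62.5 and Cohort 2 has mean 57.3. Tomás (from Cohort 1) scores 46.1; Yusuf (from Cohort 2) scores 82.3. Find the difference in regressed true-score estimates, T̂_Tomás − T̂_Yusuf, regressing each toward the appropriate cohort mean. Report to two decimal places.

-17.20

T̂_Tomás = 0.541(46.1) + 0.459(62.5) = 53.6276
T̂_Yusuf = 0.541(82.3) + 0.459(57.3) = 70.8250
Difference = 53.6276 − 70.8250 = -17.1974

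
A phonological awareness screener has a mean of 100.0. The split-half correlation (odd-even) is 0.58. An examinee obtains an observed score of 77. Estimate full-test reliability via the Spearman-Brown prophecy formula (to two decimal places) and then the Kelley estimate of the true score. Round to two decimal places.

Spearman-Brown: ρ = 2r/(1 + r) = 2(0.58)/(1 + 0.58) = 1.160/1.58 = 0.7342 → 0.73
T̂ = 0.73(77) + 0.27(100.0) = 56.21 + 27.000 = 83.210 → 83.21

83.21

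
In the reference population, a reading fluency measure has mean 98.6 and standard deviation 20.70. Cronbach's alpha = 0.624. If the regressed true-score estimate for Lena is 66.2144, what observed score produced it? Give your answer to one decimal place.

T̂ = ρX + (1 − ρ)μ  ⇒  X = (T̂ − (1 − ρ)μ) / ρ
X = (66.2144 − 0.376 × 98.6) / 0.624 = (66.2144 − 37.0736) / 0.624 = 29.1408 / 0.624 = 46.700

46.7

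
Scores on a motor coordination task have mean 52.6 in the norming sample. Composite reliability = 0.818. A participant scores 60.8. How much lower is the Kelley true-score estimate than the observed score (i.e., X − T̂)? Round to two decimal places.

1.49

T̂ = 0.818(60.8) + 0.182(52.6) = 49.7344 + 9.5732 = 59.3076 → 59.308
X − T̂ = 60.8 − 59.308 = 1.492 → 1.49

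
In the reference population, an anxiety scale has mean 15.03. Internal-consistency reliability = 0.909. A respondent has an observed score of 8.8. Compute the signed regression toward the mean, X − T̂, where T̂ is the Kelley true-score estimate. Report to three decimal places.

Weight the observed score by reliability and the mean by (1 − reliability): T̂ = 0.909·8.8 + 0.091·15.03 = 7.9992 + 1.36773 = 9.36693.
X − T̂ = 8.8 − 9.3669 = -0.5669 → -0.567

-0.567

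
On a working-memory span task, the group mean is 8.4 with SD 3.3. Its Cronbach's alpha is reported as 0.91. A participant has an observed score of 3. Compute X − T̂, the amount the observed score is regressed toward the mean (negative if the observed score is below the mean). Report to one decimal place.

T̂ = 0.91(3) + 0.09(8.4) = 2.73 + 0.756 = 3.486 → 3.49
X − T̂ = 3 − 3.49 = -0.49 → -0.5

-0.5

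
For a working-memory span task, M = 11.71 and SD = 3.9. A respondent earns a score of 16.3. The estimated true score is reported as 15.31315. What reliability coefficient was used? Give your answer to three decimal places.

0.785

T̂ = ρX + (1 − ρ)μ  ⇒  T̂ − μ = ρ(X − μ)
ρ = (T̂ − μ)/(X − μ) = (15.31315 − 11.71) / (16.3 − 11.71) = 3.60315 / 4.59 = 0.78500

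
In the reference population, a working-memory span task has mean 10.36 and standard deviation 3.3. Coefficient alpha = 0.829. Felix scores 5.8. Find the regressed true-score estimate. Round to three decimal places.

Weight the observed score by reliability and the mean by (1 − reliability): T̂ = 0.829·5.8 + 0.171·10.36 = 4.8082 + 1.77156 = 6.5798.

6.580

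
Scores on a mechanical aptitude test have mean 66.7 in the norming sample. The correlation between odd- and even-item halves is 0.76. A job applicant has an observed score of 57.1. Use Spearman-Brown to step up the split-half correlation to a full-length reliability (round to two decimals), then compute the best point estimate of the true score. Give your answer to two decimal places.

Spearman-Brown: ρ = 2r/(1 + r) = 2(0.76)/(1 + 0.76) = 1.520/1.76 = 0.8636 → 0.86
T̂ = 0.86(57.1) + 0.14(66.7) = 49.106 + 9.338 = 58.444 → 58.44

58.44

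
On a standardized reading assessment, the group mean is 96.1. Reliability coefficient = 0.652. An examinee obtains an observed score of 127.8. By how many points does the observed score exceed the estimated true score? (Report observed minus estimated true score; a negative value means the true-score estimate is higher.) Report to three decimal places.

T̂ = 0.652(127.8) + 0.348(96.1) = 83.3256 + 33.4428 = 116.76840 → 116.7684
X − T̂ = 127.8 − 116.7684 = 11.0316 → 11.032

11.032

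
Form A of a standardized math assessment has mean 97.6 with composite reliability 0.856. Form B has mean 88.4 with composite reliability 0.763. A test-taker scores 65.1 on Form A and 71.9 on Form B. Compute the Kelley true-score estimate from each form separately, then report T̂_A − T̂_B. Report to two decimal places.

T̂_A = 0.856(65.1) + 0.144(97.6) = 69.7800
T̂_B = 0.763(71.9) + 0.237(88.4) = 75.8105
T̂_A − T̂_B = -6.0305

-6.03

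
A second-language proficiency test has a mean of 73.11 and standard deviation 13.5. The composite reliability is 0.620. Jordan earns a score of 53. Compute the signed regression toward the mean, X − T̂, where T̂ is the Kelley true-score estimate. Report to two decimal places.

-7.64

Weight the observed score by reliability and the mean by (1 − reliability): T̂ = 0.620·53 + 0.380·73.11 = 32.860 + 27.78180 = 60.6418.
X − T̂ = 53 − 60.642 = -7.642 → -7.64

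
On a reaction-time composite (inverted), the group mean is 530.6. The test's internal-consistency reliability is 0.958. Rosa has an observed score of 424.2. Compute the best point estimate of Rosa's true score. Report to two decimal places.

T̂ = ρX + (1 − ρ)μ
  = 0.958 × 424.2 + 0.042 × 530.6
  = 406.3836 + 22.2852
  = 428.669
  ≈ 428.67

428.67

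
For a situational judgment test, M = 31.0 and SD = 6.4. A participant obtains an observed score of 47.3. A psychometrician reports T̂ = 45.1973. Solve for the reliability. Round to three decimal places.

0.871

T̂ = ρX + (1 − ρ)μ  ⇒  T̂ − μ = ρ(X − μ)
ρ = (T̂ − μ)/(X − μ) = (45.1973 − 31.0) / (47.3 − 31.0) = 14.1973 / 16.3 = 0.87100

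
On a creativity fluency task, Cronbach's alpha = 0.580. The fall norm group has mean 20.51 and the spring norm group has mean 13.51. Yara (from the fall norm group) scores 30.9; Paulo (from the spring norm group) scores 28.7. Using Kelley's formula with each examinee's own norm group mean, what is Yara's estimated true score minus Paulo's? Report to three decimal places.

T̂_Yara = 0.580(30.9) + 0.420(20.51) = 26.53620
T̂_Paulo = 0.580(28.7) + 0.420(13.51) = 22.32020
Difference = 26.53620 − 22.32020 = 4.21600

4.216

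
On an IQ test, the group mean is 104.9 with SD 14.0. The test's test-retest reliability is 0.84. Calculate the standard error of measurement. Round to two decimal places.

5.60

SEM = SD · √(1 − ρ) = 14.0 × √0.16 = 14.0 × 0.4000 = 5.600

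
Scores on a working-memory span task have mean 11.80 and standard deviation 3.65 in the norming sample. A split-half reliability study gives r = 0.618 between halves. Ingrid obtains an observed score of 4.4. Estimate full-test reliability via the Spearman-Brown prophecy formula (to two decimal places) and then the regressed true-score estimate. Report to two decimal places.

Spearman-Brown: ρ = 2r/(1 + r) = 2(0.618)/(1 + 0.618) = 1.2360/1.618 = 0.7639 → 0.76
T̂ = 0.76(4.4) + 0.24(11.80) = 3.344 + 2.8320 = 6.176 → 6.18

6.18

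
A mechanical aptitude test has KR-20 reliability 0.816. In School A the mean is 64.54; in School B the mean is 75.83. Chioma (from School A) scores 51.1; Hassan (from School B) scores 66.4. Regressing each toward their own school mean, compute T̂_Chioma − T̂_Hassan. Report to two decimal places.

T̂_Chioma = 0.816(51.1) + 0.184(64.54) = 53.5730
T̂_Hassan = 0.816(66.4) + 0.184(75.83) = 68.1351
Difference = 53.5730 − 68.1351 = -14.5622

-14.56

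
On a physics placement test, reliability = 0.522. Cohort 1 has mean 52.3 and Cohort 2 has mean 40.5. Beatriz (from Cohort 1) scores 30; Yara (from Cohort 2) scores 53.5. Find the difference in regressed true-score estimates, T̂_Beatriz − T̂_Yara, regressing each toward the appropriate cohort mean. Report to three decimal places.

-6.627

T̂_Beatriz = 0.522(30) + 0.478(52.3) = 40.65940
T̂_Yara = 0.522(53.5) + 0.478(40.5) = 47.28600
Difference = 40.65940 − 47.28600 = -6.62660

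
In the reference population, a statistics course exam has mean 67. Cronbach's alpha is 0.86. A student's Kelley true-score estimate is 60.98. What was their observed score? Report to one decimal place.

60.0

T̂ = ρX + (1 − ρ)μ  ⇒  X = (T̂ − (1 − ρ)μ) / ρ
X = (60.98 − 0.14 × 67) / 0.86 = (60.98 − 9.38) / 0.86 = 51.60 / 0.86 = 60.000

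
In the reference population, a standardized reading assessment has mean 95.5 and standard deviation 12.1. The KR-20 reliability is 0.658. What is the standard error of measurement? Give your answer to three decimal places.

SEM = SD · √(1 − ρ) = 12.1 × √0.342 = 12.1 × 0.5848 = 7.0762

7.076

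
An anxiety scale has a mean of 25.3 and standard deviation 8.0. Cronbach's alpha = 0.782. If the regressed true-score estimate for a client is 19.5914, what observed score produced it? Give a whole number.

T̂ = ρX + (1 − ρ)μ  ⇒  X = (T̂ − (1 − ρ)μ) / ρ
X = (19.5914 − 0.218 × 25.3) / 0.782 = (19.5914 − 5.5154) / 0.782 = 14.0760 / 0.782 = 18.00

18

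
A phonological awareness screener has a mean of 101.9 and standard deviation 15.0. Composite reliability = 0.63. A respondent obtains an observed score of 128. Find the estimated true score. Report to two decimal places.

118.34

T̂ = ρX + (1 − ρ)μ
  = 0.63 × 128 + 0.37 × 101.9
  = 80.64 + 37.703
  = 118.343
  ≈ 118.34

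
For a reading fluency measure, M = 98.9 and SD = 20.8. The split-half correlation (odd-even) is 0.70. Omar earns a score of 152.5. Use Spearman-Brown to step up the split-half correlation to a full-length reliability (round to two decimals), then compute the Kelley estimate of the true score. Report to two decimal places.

142.85

Spearman-Brown: ρ = 2r/(1 + r) = 2(0.70)/(1 + 0.70) = 1.400/1.70 = 0.8235 → 0.82
T̂ = ρX + (1 − ρ)μ
  = 0.82 × 152.5 + 0.18 × 98.9
  = 125.050 + 17.802
  = 142.852
  ≈ 142.85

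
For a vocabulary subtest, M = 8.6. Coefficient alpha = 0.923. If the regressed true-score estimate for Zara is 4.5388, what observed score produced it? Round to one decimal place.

T̂ = ρX + (1 − ρ)μ  ⇒  X = (T̂ − (1 − ρ)μ) / ρ
X = (4.5388 − 0.077 × 8.6) / 0.923 = (4.5388 − 0.6622) / 0.923 = 3.8766 / 0.923 = 4.200

4.2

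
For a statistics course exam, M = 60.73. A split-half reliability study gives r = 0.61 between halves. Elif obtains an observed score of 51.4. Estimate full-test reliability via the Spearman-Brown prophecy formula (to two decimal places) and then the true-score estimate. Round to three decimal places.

Spearman-Brown: ρ = 2r/(1 + r) = 2(0.61)/(1 + 0.61) = 1.220/1.61 = 0.7578 → 0.76
T̂ = 0.76(51.4) + 0.24(60.73) = 39.064 + 14.5752 = 53.6392 → 53.639

53.639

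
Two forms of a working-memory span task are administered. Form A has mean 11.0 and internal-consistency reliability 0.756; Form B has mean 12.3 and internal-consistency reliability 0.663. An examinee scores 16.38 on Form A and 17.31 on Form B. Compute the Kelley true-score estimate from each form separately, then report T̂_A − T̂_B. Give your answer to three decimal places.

-0.554

T̂_A = 0.756(16.38) + 0.244(11.0) = 15.06728
T̂_B = 0.663(17.31) + 0.337(12.3) = 15.62163
T̂_A − T̂_B = -0.55435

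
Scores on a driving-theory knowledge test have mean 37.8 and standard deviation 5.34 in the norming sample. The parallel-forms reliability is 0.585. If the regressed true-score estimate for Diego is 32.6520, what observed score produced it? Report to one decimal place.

T̂ = ρX + (1 − ρ)μ  ⇒  X = (T̂ − (1 − ρ)μ) / ρ
X = (32.6520 − 0.415 × 37.8) / 0.585 = (32.6520 − 15.6870) / 0.585 = 16.9650 / 0.585 = 29.000

29.0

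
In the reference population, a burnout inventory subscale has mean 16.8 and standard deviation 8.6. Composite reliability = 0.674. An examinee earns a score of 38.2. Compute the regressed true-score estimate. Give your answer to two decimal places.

31.22

T̂ = 0.674(38.2) + 0.326(16.8) = 25.7468 + 5.4768 = 31.224 → 31.22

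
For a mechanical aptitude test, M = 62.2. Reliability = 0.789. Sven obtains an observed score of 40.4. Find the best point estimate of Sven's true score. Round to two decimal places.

T̂ = 0.789(40.4) + 0.211(62.2) = 31.8756 + 13.1242 = 45.000 → 45.00

45.00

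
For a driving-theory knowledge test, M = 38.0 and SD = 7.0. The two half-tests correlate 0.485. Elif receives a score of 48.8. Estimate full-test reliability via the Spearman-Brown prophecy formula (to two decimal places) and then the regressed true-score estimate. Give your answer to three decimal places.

45.020

Spearman-Brown: ρ = 2r/(1 + r) = 2(0.485)/(1 + 0.485) = 0.9700/1.485 = 0.6532 → 0.65
T̂ = 0.65(48.8) + 0.35(38.0) = 31.720 + 13.300 = 45.0200 → 45.020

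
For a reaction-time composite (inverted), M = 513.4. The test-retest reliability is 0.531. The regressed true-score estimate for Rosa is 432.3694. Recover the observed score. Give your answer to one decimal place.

T̂ = ρX + (1 − ρ)μ  ⇒  X = (T̂ − (1 − ρ)μ) / ρ
X = (432.3694 − 0.469 × 513.4) / 0.531 = (432.3694 − 240.7846) / 0.531 = 191.5848 / 0.531 = 360.800

360.8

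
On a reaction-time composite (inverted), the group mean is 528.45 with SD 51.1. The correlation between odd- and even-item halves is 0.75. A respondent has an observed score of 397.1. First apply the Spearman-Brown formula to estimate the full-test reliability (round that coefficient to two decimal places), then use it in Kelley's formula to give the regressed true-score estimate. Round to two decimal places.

415.49

Spearman-Brown: ρ = 2r/(1 + r) = 2(0.75)/(1 + 0.75) = 1.500/1.75 = 0.8571 → 0.86
T̂ = ρX + (1 − ρ)μ
  = 0.86 × 397.1 + 0.14 × 528.45
  = 341.506 + 73.9830
  = 415.489
  ≈ 415.49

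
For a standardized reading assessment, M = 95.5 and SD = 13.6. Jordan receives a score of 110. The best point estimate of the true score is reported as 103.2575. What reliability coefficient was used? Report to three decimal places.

0.535

T̂ = ρX + (1 − ρ)μ  ⇒  T̂ − μ = ρ(X − μ)
ρ = (T̂ − μ)/(X − μ) = (103.2575 − 95.5) / (110 − 95.5) = 7.7575 / 14.5 = 0.53500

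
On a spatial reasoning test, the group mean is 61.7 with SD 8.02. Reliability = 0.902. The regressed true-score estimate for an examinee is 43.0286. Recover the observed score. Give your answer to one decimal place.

41.0

T̂ = ρX + (1 − ρ)μ  ⇒  X = (T̂ − (1 − ρ)μ) / ρ
X = (43.0286 − 0.098 × 61.7) / 0.902 = (43.0286 − 6.0466) / 0.902 = 36.9820 / 0.902 = 41.000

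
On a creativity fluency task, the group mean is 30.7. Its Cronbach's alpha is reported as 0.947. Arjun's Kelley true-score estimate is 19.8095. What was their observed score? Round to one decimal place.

T̂ = ρX + (1 − ρ)μ  ⇒  X = (T̂ − (1 − ρ)μ) / ρ
X = (19.8095 − 0.053 × 30.7) / 0.947 = (19.8095 − 1.6271) / 0.947 = 18.1824 / 0.947 = 19.200

19.2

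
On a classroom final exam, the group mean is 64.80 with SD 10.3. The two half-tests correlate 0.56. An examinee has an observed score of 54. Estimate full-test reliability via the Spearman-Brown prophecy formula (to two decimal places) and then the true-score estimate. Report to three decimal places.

57.024

Spearman-Brown: ρ = 2r/(1 + r) = 2(0.56)/(1 + 0.56) = 1.120/1.56 = 0.7179 → 0.72
Kelley's formula gives T̂ = 0.72·54 + 0.28·64.80 = 38.88 + 18.1440 = 57.0240.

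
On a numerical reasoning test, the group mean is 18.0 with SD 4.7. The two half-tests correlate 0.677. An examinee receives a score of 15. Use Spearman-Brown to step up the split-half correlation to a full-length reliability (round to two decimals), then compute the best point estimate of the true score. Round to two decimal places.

Spearman-Brown: ρ = 2r/(1 + r) = 2(0.677)/(1 + 0.677) = 1.3540/1.677 = 0.8074 → 0.81
T̂ = 0.81(15) + 0.19(18.0) = 12.15 + 3.420 = 15.570 → 15.57

15.57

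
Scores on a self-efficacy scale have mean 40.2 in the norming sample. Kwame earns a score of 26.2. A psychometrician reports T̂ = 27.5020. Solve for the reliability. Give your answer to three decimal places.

T̂ = ρX + (1 − ρ)μ  ⇒  T̂ − μ = ρ(X − μ)
ρ = (T̂ − μ)/(X − μ) = (27.5020 − 40.2) / (26.2 − 40.2) = -12.6980 / -14.0 = 0.90700

0.907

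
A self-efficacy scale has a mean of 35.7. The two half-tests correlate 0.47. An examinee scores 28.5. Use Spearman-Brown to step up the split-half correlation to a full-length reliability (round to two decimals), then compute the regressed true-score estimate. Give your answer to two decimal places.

Spearman-Brown: ρ = 2r/(1 + r) = 2(0.47)/(1 + 0.47) = 0.940/1.47 = 0.6395 → 0.64
Kelley's formula gives T̂ = 0.64·28.5 + 0.36·35.7 = 18.240 + 12.852 = 31.092.

31.09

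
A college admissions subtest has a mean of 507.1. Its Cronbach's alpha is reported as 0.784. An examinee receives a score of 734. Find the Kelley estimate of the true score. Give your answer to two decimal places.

684.99

T̂ = 0.784(734) + 0.216(507.1) = 575.456 + 109.5336 = 684.990 → 684.99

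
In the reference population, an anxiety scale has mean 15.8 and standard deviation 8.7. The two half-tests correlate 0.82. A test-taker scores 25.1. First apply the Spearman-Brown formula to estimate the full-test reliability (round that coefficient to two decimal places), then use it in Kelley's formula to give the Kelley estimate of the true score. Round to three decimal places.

Spearman-Brown: ρ = 2r/(1 + r) = 2(0.82)/(1 + 0.82) = 1.640/1.82 = 0.9011 → 0.90
Kelley's formula gives T̂ = 0.90·25.1 + 0.10·15.8 = 22.590 + 1.580 = 24.1700.

24.170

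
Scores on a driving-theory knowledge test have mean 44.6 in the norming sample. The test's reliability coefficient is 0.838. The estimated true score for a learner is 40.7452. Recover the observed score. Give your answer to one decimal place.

T̂ = ρX + (1 − ρ)μ  ⇒  X = (T̂ − (1 − ρ)μ) / ρ
X = (40.7452 − 0.162 × 44.6) / 0.838 = (40.7452 − 7.2252) / 0.838 = 33.5200 / 0.838 = 40.000

40.0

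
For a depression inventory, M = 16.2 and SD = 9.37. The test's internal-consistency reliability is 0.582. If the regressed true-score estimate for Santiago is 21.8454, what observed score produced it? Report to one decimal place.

25.9

T̂ = ρX + (1 − ρ)μ  ⇒  X = (T̂ − (1 − ρ)μ) / ρ
X = (21.8454 − 0.418 × 16.2) / 0.582 = (21.8454 − 6.7716) / 0.582 = 15.0738 / 0.582 = 25.900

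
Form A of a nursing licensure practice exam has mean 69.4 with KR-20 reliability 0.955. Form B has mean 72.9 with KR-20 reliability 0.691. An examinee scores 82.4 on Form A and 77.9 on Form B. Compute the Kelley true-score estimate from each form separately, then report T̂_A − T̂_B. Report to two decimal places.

T̂_A = 0.955(82.4) + 0.045(69.4) = 81.8150
T̂_B = 0.691(77.9) + 0.309(72.9) = 76.3550
T̂_A − T̂_B = 5.4600

5.46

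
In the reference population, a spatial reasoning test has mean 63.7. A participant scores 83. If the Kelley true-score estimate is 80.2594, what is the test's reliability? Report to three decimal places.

0.858

T̂ = ρX + (1 − ρ)μ  ⇒  T̂ − μ = ρ(X − μ)
ρ = (T̂ − μ)/(X − μ) = (80.2594 − 63.7) / (83 − 63.7) = 16.5594 / 19.3 = 0.85800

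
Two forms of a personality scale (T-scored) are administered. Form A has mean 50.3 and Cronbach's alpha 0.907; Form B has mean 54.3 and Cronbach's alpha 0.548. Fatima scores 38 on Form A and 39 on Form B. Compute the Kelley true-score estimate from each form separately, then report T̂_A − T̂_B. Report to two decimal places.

T̂_A = 0.907(38) + 0.093(50.3) = 39.1439
T̂_B = 0.548(39) + 0.452(54.3) = 45.9156
T̂_A − T̂_B = -6.7717

-6.77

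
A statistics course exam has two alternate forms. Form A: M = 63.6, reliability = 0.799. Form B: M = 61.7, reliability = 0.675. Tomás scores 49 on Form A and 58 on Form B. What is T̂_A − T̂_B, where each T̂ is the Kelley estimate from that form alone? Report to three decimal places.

T̂_A = 0.799(49) + 0.201(63.6) = 51.93460
T̂_B = 0.675(58) + 0.325(61.7) = 59.20250
T̂_A − T̂_B = -7.26790

-7.268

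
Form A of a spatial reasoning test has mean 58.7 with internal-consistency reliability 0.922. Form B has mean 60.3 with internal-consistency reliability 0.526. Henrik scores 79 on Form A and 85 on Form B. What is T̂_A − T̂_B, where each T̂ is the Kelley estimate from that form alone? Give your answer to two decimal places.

T̂_A = 0.922(79) + 0.078(58.7) = 77.4166
T̂_B = 0.526(85) + 0.474(60.3) = 73.2922
T̂_A − T̂_B = 4.1244

4.12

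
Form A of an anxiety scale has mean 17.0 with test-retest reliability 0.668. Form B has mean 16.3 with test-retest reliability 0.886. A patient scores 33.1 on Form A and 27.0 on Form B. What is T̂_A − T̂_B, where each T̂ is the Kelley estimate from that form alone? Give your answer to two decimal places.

T̂_A = 0.668(33.1) + 0.332(17.0) = 27.7548
T̂_B = 0.886(27.0) + 0.114(16.3) = 25.7802
T̂_A − T̂_B = 1.9746

1.97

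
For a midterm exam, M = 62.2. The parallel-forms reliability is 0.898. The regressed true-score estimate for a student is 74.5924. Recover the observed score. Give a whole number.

76

T̂ = ρX + (1 − ρ)μ  ⇒  X = (T̂ − (1 − ρ)μ) / ρ
X = (74.5924 − 0.102 × 62.2) / 0.898 = (74.5924 − 6.3444) / 0.898 = 68.2480 / 0.898 = 76.00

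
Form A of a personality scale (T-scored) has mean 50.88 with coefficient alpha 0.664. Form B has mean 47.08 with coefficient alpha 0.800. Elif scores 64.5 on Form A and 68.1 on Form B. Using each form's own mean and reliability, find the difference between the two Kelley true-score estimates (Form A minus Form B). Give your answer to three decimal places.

-3.972

T̂_A = 0.664(64.5) + 0.336(50.88) = 59.92368
T̂_B = 0.800(68.1) + 0.200(47.08) = 63.89600
T̂_A − T̂_B = -3.97232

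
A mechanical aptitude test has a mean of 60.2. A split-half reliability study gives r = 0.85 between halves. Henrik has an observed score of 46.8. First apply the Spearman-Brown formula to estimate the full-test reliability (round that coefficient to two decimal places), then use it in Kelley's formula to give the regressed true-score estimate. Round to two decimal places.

Spearman-Brown: ρ = 2r/(1 + r) = 2(0.85)/(1 + 0.85) = 1.700/1.85 = 0.9189 → 0.92
Weight the observed score by reliability and the mean by (1 − reliability): T̂ = 0.92·46.8 + 0.08·60.2 = 43.056 + 4.816 = 47.872.

47.87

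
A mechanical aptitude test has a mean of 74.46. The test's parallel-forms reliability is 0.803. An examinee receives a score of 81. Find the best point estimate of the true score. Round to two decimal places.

T̂ = ρX + (1 − ρ)μ
  = 0.803 × 81 + 0.197 × 74.46
  = 65.043 + 14.66862
  = 79.712
  ≈ 79.71

79.71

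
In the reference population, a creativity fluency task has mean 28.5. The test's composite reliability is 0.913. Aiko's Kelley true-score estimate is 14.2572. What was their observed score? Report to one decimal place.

12.9

T̂ = ρX + (1 − ρ)μ  ⇒  X = (T̂ − (1 − ρ)μ) / ρ
X = (14.2572 − 0.087 × 28.5) / 0.913 = (14.2572 − 2.4795) / 0.913 = 11.7777 / 0.913 = 12.900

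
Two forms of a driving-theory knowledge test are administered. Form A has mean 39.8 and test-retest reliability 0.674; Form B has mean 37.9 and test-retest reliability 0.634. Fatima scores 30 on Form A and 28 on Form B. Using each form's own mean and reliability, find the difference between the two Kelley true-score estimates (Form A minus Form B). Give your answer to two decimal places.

1.57

T̂_A = 0.674(30) + 0.326(39.8) = 33.1948
T̂_B = 0.634(28) + 0.366(37.9) = 31.6234
T̂_A − T̂_B = 1.5714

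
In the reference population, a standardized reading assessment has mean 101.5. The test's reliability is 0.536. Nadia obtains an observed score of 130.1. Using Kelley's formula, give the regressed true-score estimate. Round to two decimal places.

Regress the observed score toward the mean by the unreliability: T̂ = 0.536·130.1 + 0.464·101.5 = 69.7336 + 47.0960 = 116.830.

116.83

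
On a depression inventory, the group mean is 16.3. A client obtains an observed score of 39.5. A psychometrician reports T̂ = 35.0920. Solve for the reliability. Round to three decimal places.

0.810

T̂ = ρX + (1 − ρ)μ  ⇒  T̂ − μ = ρ(X − μ)
ρ = (T̂ − μ)/(X − μ) = (35.0920 − 16.3) / (39.5 − 16.3) = 18.7920 / 23.2 = 0.81000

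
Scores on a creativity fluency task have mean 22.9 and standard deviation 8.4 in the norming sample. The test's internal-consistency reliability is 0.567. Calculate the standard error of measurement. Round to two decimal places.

SEM = SD · √(1 − ρ) = 8.4 × √0.433 = 8.4 × 0.6580 = 5.527

5.53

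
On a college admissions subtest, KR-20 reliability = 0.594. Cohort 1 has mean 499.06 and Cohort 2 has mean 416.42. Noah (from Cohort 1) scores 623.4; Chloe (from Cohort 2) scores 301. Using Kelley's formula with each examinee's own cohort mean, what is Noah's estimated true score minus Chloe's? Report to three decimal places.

225.057

T̂_Noah = 0.594(623.4) + 0.406(499.06) = 572.91796
T̂_Chloe = 0.594(301) + 0.406(416.42) = 347.86052
Difference = 572.91796 − 347.86052 = 225.05744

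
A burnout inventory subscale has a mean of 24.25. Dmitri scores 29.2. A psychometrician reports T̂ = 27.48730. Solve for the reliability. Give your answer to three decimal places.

T̂ = ρX + (1 − ρ)μ  ⇒  T̂ − μ = ρ(X − μ)
ρ = (T̂ − μ)/(X − μ) = (27.48730 − 24.25) / (29.2 − 24.25) = 3.23730 / 4.95 = 0.65400

0.654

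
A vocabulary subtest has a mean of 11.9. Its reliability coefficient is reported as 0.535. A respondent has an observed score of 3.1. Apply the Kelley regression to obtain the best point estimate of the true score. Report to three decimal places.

T̂ = ρX + (1 − ρ)μ
  = 0.535 × 3.1 + 0.465 × 11.9
  = 1.6585 + 5.5335
  = 7.1920
  ≈ 7.192

7.192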